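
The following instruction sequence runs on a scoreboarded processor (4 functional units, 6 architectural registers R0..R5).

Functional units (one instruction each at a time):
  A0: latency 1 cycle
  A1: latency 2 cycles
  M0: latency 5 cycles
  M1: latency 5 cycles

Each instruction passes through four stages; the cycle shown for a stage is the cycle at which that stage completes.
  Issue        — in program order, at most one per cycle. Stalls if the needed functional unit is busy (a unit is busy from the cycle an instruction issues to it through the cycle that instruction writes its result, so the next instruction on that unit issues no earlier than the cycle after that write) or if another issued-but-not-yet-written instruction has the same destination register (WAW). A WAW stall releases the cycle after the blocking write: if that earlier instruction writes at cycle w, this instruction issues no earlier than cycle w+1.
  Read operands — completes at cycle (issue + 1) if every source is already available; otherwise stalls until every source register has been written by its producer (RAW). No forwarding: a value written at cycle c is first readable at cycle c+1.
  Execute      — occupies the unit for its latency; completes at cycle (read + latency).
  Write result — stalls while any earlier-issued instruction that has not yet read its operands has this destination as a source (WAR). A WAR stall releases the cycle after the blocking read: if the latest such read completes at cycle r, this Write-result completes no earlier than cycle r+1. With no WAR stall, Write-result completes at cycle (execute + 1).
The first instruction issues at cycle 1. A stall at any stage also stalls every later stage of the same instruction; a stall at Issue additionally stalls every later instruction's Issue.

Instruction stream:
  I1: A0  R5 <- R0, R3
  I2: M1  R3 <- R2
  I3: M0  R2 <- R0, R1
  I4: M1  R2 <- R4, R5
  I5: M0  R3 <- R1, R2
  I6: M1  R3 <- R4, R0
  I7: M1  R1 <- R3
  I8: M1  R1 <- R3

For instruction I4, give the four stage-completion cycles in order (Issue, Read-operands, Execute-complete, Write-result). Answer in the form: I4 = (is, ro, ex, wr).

I4 = (11, 12, 17, 18)

I1  is:1  ro:2  ex:3  wr:4
I2  is:2  ro:3  ex:8  wr:9
I3  is:3  ro:4  ex:9  wr:10
I4  is:11  ro:12  ex:17  wr:18  — WAW R2: wait I3 write@10
I5  is:12  ro:19  ex:24  wr:25  — RAW R2: wait I4 write@18
I6  is:26  ro:27  ex:32  wr:33  — WAW R3: wait I5 write@25
I7  is:34  ro:35  ex:40  wr:41  — struct: M1 busy until I6 writes@33
I8  is:42  ro:43  ex:48  wr:49  — struct: M1 busy until I7 writes@41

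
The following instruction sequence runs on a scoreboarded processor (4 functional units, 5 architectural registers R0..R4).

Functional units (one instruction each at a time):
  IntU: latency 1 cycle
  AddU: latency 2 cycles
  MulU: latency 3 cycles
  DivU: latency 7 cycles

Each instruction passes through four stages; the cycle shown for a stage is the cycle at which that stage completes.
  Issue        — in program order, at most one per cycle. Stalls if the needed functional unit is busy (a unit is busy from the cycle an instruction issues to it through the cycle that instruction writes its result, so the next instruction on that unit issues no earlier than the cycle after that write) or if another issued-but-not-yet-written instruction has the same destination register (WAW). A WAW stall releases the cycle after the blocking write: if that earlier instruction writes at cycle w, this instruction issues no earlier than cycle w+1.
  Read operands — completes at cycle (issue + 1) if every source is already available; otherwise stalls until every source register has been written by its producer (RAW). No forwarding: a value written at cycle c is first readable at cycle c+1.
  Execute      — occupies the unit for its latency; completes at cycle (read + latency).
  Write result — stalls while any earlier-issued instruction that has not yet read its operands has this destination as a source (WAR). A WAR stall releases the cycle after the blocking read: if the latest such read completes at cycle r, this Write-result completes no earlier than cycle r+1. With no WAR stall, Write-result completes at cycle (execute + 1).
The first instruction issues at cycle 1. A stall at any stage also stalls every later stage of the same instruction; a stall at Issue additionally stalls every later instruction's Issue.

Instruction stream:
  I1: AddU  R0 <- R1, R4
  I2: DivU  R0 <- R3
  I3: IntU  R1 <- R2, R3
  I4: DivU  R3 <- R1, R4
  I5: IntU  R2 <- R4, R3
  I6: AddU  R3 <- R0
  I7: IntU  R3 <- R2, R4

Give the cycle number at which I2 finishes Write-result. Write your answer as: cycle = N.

I1  is:1  ro:2  ex:4  wr:5
I2  is:6  ro:7  ex:14  wr:15  — WAW R0: wait I1 write@5
I3  is:7  ro:8  ex:9  wr:10
I4  is:16  ro:17  ex:24  wr:25  — struct: DivU busy until I2 writes@15
I5  is:17  ro:26  ex:27  wr:28  — RAW R3: wait I4 write@25
I6  is:26  ro:27  ex:29  wr:30  — WAW R3: wait I4 write@25
I7  is:31  ro:32  ex:33  wr:34  — WAW R3: wait I6 write@30

cycle = 15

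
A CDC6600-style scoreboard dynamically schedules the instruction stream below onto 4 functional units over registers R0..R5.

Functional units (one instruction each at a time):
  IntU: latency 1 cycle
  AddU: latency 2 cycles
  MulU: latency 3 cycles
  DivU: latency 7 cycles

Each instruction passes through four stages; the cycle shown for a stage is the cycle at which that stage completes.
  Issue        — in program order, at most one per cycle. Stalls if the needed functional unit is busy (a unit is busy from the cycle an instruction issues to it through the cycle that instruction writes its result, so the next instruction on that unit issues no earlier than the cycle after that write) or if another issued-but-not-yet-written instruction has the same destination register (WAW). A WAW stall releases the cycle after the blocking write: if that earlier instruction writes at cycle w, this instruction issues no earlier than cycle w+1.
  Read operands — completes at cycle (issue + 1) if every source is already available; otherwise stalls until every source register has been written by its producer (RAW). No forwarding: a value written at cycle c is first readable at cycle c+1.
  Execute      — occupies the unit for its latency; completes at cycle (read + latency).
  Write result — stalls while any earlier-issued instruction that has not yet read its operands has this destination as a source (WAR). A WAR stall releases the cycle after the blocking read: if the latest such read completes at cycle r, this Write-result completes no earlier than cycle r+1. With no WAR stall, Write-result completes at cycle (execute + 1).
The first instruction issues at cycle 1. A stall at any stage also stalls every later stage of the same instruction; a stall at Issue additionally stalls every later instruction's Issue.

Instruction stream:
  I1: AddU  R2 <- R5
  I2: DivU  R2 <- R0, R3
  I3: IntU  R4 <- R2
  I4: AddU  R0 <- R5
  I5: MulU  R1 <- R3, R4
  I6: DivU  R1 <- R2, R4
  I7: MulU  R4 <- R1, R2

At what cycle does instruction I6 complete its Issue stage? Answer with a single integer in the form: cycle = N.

1) issue 1, read 2, done 4, write 5
2) issue 6, read 7, done 14, write 15  <WAW R2: wait I1 write@5>
3) issue 7, read 16, done 17, write 18  <RAW R2: wait I2 write@15>
4) issue 8, read 9, done 11, write 12
5) issue 9, read 19, done 22, write 23  <RAW R4: wait I3 write@18>
6) issue 24, read 25, done 32, write 33  <WAW R1: wait I5 write@23>
7) issue 25, read 34, done 37, write 38  <RAW R1: wait I6 write@33>

cycle = 24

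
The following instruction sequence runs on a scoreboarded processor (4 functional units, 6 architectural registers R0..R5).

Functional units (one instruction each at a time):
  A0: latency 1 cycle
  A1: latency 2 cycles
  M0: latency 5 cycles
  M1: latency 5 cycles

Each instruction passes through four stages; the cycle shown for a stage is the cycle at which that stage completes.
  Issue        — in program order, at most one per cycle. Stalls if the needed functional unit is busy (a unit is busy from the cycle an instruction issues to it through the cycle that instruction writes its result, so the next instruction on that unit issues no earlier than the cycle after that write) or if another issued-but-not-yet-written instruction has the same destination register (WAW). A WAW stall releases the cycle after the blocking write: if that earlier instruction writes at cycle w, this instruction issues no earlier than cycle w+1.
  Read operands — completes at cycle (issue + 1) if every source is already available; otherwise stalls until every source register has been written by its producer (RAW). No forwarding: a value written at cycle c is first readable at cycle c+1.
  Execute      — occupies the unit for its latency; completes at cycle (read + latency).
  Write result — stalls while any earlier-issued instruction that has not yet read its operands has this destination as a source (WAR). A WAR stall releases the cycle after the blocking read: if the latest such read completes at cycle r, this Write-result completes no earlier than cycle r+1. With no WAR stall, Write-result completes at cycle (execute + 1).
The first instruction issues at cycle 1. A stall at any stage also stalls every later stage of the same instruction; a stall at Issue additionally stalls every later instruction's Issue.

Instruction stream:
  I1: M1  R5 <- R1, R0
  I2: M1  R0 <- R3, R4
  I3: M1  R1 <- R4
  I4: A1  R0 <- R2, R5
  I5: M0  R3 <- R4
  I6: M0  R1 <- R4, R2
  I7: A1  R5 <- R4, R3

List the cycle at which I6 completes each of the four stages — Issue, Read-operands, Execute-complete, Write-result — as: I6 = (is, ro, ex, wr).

I6 = (27, 28, 33, 34)

  I1 | 1 | 2 | 7 | 8
  I2 | 9 | 10 | 15 | 16   struct: M1 busy until I1 writes@8
  I3 | 17 | 18 | 23 | 24   struct: M1 busy until I2 writes@16
  I4 | 18 | 19 | 21 | 22
  I5 | 19 | 20 | 25 | 26
  I6 | 27 | 28 | 33 | 34   struct: M0 busy until I5 writes@26
  I7 | 28 | 29 | 31 | 32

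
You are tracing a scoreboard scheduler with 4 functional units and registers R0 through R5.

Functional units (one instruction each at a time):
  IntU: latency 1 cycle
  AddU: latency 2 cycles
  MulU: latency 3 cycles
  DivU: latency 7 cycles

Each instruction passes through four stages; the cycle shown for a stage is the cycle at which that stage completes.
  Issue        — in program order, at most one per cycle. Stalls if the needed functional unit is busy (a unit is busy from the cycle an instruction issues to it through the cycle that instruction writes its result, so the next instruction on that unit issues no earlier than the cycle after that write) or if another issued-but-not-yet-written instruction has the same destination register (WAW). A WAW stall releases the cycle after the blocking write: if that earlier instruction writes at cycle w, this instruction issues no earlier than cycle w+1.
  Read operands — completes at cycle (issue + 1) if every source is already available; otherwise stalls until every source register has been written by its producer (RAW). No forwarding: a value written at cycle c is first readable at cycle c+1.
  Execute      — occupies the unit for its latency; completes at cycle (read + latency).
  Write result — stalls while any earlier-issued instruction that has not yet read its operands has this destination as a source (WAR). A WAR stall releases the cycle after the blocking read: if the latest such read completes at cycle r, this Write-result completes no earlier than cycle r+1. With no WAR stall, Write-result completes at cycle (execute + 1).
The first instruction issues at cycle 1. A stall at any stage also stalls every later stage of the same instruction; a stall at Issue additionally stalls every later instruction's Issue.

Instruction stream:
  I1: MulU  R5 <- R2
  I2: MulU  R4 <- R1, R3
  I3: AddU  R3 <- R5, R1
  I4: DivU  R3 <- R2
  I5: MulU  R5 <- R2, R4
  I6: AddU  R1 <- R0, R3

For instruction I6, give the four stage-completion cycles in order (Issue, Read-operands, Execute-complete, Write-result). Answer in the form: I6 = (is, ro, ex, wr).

[I1] 1/2/5/6
[I2] 7/8/11/12  (struct: MulU busy until I1 writes@6)
[I3] 8/9/11/12
[I4] 13/14/21/22  (WAW R3: wait I3 write@12)
[I5] 14/15/18/19
[I6] 15/23/25/26  (RAW R3: wait I4 write@22)

I6 = (15, 23, 25, 26)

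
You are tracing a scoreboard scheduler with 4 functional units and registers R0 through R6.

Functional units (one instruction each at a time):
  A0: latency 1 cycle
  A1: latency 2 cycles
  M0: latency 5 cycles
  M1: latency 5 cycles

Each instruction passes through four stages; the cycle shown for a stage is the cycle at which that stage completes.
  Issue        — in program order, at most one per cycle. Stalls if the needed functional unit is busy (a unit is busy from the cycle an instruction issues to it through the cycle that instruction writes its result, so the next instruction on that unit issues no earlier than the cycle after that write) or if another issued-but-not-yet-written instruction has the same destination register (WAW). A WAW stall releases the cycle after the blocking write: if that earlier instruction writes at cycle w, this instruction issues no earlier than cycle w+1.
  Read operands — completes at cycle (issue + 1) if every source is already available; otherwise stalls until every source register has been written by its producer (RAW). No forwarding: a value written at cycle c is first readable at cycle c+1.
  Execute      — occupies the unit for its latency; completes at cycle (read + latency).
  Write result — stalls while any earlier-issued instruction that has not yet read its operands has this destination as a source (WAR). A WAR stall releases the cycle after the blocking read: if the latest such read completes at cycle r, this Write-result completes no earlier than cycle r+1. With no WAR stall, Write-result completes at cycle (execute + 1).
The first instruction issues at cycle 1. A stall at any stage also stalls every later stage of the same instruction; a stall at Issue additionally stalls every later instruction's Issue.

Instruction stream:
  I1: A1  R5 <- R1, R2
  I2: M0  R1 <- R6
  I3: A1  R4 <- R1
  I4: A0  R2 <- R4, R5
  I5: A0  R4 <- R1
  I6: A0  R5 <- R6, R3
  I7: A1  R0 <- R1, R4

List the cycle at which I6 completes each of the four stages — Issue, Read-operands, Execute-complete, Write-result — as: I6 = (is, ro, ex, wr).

I6 = (21, 22, 23, 24)

[1] issue I1 (A1)
[2] I1 read-ops; issue I2 (M0)
[3] I2 read-ops
[4] I1 finished on A1
[5] I1→R5
[6] issue I3 (A1)
[7] issue I4 (A0)
[8] I2 finished on M0
[9] I2→R1
[10] I3 read-ops
[12] I3 finished on A1
[13] I3→R4
[14] I4 read-ops
[15] I4 finished on A0
[16] I4→R2
[17] issue I5 (A0)
[18] I5 read-ops
[19] I5 finished on A0
[20] I5→R4
[21] issue I6 (A0)
[22] I6 read-ops; issue I7 (A1)
[23] I6 finished on A0; I7 read-ops
[24] I6→R5
[25] I7 finished on A1
[26] I7→R0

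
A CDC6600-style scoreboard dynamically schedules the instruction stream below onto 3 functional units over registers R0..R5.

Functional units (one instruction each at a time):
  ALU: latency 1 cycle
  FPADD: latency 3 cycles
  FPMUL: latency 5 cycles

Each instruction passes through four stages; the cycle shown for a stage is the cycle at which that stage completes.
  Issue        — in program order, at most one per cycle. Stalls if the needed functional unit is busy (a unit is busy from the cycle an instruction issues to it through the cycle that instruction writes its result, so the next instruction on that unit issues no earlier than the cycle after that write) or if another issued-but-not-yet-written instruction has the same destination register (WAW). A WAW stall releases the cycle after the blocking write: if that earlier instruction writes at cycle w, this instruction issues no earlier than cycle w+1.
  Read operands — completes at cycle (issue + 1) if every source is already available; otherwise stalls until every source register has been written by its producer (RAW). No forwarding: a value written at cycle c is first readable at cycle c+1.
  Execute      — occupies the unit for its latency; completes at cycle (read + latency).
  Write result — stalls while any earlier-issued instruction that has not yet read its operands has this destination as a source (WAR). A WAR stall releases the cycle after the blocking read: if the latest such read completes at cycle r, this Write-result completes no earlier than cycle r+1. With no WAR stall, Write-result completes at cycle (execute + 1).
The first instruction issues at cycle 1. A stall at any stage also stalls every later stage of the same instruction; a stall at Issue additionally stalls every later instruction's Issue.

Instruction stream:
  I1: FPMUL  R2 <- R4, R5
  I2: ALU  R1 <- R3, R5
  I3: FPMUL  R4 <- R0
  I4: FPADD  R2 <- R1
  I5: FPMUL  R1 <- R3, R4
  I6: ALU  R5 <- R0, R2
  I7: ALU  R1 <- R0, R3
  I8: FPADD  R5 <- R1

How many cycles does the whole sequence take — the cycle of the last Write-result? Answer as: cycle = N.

I1: IS=1 RO=2 EX=7 WR=8
I2: IS=2 RO=3 EX=4 WR=5
I3: IS=9 RO=10 EX=15 WR=16  [struct: FPMUL busy until I1 writes@8]
I4: IS=10 RO=11 EX=14 WR=15
I5: IS=17 RO=18 EX=23 WR=24  [struct: FPMUL busy until I3 writes@16]
I6: IS=18 RO=19 EX=20 WR=21
I7: IS=25 RO=26 EX=27 WR=28  [WAW R1: wait I5 write@24]
I8: IS=26 RO=29 EX=32 WR=33  [RAW R1: wait I7 write@28]

cycle = 33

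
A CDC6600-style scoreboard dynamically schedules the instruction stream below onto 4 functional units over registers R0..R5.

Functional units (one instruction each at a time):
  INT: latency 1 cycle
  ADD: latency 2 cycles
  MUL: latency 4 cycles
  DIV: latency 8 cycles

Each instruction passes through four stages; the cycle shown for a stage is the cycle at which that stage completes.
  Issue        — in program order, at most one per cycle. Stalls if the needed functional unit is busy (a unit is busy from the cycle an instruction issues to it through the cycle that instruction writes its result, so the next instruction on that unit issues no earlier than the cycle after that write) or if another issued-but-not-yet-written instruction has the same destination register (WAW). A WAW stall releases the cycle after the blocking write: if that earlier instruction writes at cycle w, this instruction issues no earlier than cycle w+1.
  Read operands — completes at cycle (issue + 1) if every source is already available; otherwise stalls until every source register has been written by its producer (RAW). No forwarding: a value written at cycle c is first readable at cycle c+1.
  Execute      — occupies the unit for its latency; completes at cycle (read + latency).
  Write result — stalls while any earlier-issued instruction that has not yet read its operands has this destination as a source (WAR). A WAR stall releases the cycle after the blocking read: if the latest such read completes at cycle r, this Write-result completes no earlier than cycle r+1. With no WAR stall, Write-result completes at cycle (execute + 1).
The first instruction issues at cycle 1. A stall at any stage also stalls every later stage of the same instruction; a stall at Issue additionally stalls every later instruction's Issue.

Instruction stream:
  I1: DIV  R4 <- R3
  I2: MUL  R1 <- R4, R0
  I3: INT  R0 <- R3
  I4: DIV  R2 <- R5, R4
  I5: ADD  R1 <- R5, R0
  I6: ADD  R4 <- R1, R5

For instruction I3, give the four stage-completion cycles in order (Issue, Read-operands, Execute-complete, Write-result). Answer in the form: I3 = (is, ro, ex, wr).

I3 = (3, 4, 5, 13)

cycle 1: I1→DIV
cycle 2: I1 RO; I2→MUL
cycle 3: I3→INT
cycle 4: I3 RO
cycle 5: I3 EX
cycle 10: I1 EX
cycle 11: I1 WR R4
cycle 12: I2 RO; I4→DIV
cycle 13: I3 WR R0; I4 RO
cycle 16: I2 EX
cycle 17: I2 WR R1
cycle 18: I5→ADD
cycle 19: I5 RO
cycle 21: I4 EX; I5 EX
cycle 22: I4 WR R2; I5 WR R1
cycle 23: I6→ADD
cycle 24: I6 RO
cycle 26: I6 EX
cycle 27: I6 WR R4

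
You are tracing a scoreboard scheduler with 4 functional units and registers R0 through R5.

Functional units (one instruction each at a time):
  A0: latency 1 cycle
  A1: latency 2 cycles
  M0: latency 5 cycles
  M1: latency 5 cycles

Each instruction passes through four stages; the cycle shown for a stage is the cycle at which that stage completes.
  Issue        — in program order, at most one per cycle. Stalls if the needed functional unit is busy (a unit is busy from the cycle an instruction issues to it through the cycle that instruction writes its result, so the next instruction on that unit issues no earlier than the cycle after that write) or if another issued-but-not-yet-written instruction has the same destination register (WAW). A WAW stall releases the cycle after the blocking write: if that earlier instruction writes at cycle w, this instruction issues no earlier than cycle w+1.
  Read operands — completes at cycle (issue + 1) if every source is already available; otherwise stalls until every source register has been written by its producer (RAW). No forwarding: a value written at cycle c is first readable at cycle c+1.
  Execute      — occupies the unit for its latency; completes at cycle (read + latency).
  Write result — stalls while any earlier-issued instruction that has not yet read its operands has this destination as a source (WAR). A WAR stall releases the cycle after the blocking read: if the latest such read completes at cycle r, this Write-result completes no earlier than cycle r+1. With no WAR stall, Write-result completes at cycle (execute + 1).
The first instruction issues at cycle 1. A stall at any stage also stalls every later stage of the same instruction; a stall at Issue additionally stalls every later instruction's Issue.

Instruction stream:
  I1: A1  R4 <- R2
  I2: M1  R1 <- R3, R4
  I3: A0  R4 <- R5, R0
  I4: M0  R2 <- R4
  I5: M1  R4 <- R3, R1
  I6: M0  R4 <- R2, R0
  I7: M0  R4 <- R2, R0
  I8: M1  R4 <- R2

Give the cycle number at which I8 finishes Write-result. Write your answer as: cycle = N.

cycle = 44

I1 -> (1, 2, 4, 5)
I2 -> (2, 6, 11, 12)  // RAW R4: wait I1 write@5
I3 -> (6, 7, 8, 9)  // WAW R4: wait I1 write@5
I4 -> (7, 10, 15, 16)  // RAW R4: wait I3 write@9
I5 -> (13, 14, 19, 20)  // struct: M1 busy until I2 writes@12
I6 -> (21, 22, 27, 28)  // WAW R4: wait I5 write@20
I7 -> (29, 30, 35, 36)  // struct: M0 busy until I6 writes@28
I8 -> (37, 38, 43, 44)  // WAW R4: wait I7 write@36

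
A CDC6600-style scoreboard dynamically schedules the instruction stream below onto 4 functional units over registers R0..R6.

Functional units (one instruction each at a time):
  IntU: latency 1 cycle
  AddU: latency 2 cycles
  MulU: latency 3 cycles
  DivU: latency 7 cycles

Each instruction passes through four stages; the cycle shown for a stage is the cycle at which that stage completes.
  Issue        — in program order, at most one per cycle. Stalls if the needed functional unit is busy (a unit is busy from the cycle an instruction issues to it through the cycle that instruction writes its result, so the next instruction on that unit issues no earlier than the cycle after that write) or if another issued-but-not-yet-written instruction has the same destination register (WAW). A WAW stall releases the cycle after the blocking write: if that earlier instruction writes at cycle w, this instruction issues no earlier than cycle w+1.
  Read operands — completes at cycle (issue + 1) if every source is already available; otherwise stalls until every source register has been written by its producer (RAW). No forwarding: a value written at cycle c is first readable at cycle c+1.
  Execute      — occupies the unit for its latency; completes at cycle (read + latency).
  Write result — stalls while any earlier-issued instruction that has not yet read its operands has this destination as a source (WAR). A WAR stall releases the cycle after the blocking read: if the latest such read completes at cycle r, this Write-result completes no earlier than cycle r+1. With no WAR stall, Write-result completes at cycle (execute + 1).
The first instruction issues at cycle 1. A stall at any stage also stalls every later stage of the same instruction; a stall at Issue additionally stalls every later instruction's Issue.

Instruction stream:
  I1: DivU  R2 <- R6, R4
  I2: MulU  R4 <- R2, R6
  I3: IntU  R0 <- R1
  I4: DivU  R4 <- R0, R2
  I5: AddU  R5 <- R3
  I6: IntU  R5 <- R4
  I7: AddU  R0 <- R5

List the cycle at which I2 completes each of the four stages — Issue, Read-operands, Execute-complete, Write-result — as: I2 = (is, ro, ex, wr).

1) issue 1, read 2, done 9, write 10
2) issue 2, read 11, done 14, write 15  <RAW R2: wait I1 write@10>
3) issue 3, read 4, done 5, write 6
4) issue 16, read 17, done 24, write 25  <WAW R4: wait I2 write@15>
5) issue 17, read 18, done 20, write 21
6) issue 22, read 26, done 27, write 28  <WAW R5: wait I5 write@21 / RAW R4: wait I4 write@25>
7) issue 23, read 29, done 31, write 32  <RAW R5: wait I6 write@28>

I2 = (2, 11, 14, 15)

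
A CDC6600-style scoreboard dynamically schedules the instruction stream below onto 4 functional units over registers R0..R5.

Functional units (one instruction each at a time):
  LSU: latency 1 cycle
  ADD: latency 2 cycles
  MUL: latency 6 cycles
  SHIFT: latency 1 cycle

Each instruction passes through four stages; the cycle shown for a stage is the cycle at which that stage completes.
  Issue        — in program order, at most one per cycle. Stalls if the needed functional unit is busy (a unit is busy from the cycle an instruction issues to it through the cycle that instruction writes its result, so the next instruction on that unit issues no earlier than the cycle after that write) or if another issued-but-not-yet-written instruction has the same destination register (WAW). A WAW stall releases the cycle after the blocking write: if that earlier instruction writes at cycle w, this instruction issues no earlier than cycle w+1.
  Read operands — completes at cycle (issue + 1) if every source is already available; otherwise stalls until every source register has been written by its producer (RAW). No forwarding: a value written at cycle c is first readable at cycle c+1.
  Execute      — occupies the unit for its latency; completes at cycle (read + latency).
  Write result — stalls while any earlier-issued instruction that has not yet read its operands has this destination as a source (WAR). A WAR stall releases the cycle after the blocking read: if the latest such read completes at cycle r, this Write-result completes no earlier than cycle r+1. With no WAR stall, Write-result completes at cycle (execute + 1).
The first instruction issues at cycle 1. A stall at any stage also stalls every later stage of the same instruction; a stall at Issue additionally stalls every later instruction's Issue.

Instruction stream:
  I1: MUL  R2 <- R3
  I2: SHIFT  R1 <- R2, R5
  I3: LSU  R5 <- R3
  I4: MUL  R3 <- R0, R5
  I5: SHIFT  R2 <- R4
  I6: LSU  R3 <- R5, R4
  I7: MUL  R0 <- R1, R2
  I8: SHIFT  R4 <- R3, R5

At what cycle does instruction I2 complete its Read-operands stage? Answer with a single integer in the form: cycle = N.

cycle = 10

c1: I1 issues→MUL
c2: I1 reads; I2 issues→SHIFT
c3: I3 issues→LSU
c4: I3 reads
c5: I3 exec-done
c8: I1 exec-done
c9: I1 writes R2
c10: I2 reads; I4 issues→MUL
c11: I2 exec-done; I3 writes R5
c12: I2 writes R1; I4 reads
c13: I5 issues→SHIFT
c14: I5 reads
c15: I5 exec-done
c16: I5 writes R2
c18: I4 exec-done
c19: I4 writes R3
c20: I6 issues→LSU
c21: I6 reads; I7 issues→MUL
c22: I6 exec-done; I7 reads; I8 issues→SHIFT
c23: I6 writes R3
c24: I8 reads
c25: I8 exec-done
c26: I8 writes R4
c28: I7 exec-done
c29: I7 writes R0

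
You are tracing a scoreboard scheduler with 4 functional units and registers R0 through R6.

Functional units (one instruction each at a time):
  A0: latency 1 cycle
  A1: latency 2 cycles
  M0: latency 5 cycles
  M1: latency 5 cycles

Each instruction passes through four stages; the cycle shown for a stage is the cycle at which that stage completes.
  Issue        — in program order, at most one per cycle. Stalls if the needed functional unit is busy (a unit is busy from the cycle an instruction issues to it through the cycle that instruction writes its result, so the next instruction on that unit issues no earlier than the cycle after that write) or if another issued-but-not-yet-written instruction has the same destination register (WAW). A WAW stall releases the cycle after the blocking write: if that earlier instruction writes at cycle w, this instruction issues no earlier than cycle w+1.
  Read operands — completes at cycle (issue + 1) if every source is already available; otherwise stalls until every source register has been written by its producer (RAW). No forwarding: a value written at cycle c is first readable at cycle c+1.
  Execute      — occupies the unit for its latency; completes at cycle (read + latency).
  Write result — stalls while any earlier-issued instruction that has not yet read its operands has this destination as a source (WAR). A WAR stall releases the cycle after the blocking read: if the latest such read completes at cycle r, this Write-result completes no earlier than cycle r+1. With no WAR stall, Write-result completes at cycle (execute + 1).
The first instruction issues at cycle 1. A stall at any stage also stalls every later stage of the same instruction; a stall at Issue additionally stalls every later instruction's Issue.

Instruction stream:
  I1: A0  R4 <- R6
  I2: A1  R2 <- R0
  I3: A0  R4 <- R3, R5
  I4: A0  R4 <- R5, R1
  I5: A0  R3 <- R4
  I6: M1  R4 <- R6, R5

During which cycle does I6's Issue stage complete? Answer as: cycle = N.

cycle = 14

[I1] 1/2/3/4
[I2] 2/3/5/6
[I3] 5/6/7/8  (struct: A0 busy until I1 writes@4)
[I4] 9/10/11/12  (struct: A0 busy until I3 writes@8)
[I5] 13/14/15/16  (struct: A0 busy until I4 writes@12)
[I6] 14/15/20/21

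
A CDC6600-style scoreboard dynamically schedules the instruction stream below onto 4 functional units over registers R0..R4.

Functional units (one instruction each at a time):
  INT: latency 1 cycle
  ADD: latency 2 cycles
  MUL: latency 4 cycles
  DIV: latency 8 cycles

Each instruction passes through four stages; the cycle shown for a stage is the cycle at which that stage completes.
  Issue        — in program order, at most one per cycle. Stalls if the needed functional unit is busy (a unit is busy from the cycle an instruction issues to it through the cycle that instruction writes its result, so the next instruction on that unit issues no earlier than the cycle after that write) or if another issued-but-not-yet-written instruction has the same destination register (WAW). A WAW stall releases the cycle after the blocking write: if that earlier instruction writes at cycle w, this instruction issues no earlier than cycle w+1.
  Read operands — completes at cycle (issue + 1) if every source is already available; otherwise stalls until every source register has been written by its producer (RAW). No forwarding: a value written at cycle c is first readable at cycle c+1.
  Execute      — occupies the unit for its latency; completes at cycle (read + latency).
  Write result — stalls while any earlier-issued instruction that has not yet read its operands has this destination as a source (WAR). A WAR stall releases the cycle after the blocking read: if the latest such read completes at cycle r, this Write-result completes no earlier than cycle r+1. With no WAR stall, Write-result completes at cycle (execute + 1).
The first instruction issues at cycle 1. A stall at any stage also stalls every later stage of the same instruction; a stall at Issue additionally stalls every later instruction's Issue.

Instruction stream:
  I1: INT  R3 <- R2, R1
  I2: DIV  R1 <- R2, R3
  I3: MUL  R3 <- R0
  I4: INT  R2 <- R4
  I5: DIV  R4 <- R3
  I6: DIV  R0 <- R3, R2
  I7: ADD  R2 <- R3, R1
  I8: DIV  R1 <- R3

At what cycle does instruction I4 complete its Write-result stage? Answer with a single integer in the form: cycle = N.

[I1] 1/2/3/4
[I2] 2/5/13/14  (RAW R3: wait I1 write@4)
[I3] 5/6/10/11  (WAW R3: wait I1 write@4)
[I4] 6/7/8/9
[I5] 15/16/24/25  (struct: DIV busy until I2 writes@14)
[I6] 26/27/35/36  (struct: DIV busy until I5 writes@25)
[I7] 27/28/30/31
[I8] 37/38/46/47  (struct: DIV busy until I6 writes@36)

cycle = 9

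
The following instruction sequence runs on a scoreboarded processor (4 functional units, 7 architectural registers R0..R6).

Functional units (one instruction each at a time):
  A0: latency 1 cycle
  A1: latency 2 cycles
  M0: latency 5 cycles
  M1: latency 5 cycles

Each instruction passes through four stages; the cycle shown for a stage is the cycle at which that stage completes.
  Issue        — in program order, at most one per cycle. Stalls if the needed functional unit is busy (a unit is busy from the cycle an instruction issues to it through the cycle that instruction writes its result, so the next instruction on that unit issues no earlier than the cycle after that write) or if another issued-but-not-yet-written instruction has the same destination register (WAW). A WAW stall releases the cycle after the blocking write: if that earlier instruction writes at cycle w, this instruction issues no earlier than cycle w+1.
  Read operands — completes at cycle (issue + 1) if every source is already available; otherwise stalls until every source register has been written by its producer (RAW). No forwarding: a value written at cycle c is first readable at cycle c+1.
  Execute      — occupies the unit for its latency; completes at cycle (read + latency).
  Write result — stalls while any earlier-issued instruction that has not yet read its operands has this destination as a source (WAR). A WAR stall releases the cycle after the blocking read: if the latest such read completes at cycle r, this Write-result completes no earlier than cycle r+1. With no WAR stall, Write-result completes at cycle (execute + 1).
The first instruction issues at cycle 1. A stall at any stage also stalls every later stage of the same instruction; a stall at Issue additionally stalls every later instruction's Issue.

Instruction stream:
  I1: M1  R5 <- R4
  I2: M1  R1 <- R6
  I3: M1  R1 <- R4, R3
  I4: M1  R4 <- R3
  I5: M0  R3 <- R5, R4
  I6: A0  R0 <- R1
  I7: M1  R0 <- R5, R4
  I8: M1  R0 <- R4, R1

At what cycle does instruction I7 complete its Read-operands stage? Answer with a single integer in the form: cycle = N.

[1] I1 issues→M1
[2] I1 reads
[7] I1 exec-done
[8] I1 writes R5
[9] I2 issues→M1
[10] I2 reads
[15] I2 exec-done
[16] I2 writes R1
[17] I3 issues→M1
[18] I3 reads
[23] I3 exec-done
[24] I3 writes R1
[25] I4 issues→M1
[26] I4 reads | I5 issues→M0
[27] I6 issues→A0
[28] I6 reads
[29] I6 exec-done
[30] I6 writes R0
[31] I4 exec-done
[32] I4 writes R4
[33] I5 reads | I7 issues→M1
[34] I7 reads
[38] I5 exec-done
[39] I5 writes R3 | I7 exec-done
[40] I7 writes R0
[41] I8 issues→M1
[42] I8 reads
[47] I8 exec-done
[48] I8 writes R0

cycle = 34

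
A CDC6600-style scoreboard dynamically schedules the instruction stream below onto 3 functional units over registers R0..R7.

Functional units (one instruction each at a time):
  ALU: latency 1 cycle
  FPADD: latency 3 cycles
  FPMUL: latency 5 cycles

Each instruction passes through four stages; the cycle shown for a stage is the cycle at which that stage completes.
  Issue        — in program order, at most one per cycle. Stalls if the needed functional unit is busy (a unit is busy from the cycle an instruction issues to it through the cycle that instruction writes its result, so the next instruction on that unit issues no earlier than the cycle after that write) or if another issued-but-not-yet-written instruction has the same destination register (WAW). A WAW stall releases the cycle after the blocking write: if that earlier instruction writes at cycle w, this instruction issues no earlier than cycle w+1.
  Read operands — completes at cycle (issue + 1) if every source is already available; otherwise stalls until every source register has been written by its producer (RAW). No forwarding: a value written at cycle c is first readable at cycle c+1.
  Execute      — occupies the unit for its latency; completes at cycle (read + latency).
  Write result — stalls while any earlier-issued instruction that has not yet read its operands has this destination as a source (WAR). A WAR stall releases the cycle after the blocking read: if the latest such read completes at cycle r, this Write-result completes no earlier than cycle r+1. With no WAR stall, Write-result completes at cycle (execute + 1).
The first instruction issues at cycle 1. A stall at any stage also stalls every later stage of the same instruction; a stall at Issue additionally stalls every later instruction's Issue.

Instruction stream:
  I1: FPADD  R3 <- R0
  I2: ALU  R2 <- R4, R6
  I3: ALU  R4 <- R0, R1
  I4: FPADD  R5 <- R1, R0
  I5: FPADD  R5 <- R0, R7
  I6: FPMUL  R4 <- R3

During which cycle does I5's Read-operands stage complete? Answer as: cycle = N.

[1] I1 issues→FPADD
[2] I1 reads | I2 issues→ALU
[3] I2 reads
[4] I2 exec-done
[5] I1 exec-done | I2 writes R2
[6] I1 writes R3 | I3 issues→ALU
[7] I3 reads | I4 issues→FPADD
[8] I3 exec-done | I4 reads
[9] I3 writes R4
[11] I4 exec-done
[12] I4 writes R5
[13] I5 issues→FPADD
[14] I5 reads | I6 issues→FPMUL
[15] I6 reads
[17] I5 exec-done
[18] I5 writes R5
[20] I6 exec-done
[21] I6 writes R4

cycle = 14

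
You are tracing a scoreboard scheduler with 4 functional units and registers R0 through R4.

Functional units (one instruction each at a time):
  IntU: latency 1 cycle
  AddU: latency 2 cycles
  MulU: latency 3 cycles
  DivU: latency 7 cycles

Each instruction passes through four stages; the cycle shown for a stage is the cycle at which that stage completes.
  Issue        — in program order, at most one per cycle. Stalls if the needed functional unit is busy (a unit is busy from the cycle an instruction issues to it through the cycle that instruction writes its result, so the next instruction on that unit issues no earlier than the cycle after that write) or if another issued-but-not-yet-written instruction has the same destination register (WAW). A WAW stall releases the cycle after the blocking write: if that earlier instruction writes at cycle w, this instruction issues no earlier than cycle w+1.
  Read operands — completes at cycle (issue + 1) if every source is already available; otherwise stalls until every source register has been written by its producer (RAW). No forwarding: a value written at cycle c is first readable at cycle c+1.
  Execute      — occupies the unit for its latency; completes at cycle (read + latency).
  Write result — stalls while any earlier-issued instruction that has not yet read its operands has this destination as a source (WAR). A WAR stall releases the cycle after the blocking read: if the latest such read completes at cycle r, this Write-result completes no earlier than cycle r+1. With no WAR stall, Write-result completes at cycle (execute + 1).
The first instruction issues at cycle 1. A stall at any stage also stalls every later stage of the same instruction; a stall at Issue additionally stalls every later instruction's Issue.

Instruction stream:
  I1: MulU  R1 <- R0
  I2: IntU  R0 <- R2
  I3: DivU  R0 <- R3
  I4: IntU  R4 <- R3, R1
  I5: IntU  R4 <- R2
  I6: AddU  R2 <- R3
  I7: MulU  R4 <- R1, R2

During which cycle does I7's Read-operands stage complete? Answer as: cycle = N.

[I1] 1/2/5/6
[I2] 2/3/4/5
[I3] 6/7/14/15  (WAW R0: wait I2 write@5)
[I4] 7/8/9/10
[I5] 11/12/13/14  (struct: IntU busy until I4 writes@10)
[I6] 12/13/15/16
[I7] 15/17/20/21  (WAW R4: wait I5 write@14; RAW R2: wait I6 write@16)

cycle = 17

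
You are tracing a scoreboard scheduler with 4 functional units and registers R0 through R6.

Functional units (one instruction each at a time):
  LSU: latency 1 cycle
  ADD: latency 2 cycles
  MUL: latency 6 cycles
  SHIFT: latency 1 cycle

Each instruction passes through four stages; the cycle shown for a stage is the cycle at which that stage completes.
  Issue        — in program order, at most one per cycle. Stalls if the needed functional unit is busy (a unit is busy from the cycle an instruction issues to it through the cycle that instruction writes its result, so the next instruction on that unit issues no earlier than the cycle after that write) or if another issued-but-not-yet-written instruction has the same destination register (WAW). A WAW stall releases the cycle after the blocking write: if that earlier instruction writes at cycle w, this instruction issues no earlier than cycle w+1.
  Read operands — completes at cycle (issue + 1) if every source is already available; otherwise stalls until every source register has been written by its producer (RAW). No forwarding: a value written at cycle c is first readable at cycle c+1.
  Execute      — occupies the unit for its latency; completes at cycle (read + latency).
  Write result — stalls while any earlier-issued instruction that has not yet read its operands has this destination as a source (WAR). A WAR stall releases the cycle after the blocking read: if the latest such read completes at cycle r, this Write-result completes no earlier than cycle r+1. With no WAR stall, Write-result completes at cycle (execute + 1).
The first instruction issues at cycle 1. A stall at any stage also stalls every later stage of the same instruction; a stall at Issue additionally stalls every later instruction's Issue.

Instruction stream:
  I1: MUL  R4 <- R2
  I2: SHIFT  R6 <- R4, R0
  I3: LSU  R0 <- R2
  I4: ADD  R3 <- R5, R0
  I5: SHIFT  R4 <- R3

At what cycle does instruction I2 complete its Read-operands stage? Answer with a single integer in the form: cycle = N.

cycle = 10

[1] issue I1 (MUL)
[2] I1 read-ops; issue I2 (SHIFT)
[3] issue I3 (LSU)
[4] I3 read-ops; issue I4 (ADD)
[5] I3 finished on LSU
[8] I1 finished on MUL
[9] I1→R4
[10] I2 read-ops
[11] I2 finished on SHIFT; I3→R0
[12] I2→R6; I4 read-ops
[13] issue I5 (SHIFT)
[14] I4 finished on ADD
[15] I4→R3
[16] I5 read-ops
[17] I5 finished on SHIFT
[18] I5→R4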